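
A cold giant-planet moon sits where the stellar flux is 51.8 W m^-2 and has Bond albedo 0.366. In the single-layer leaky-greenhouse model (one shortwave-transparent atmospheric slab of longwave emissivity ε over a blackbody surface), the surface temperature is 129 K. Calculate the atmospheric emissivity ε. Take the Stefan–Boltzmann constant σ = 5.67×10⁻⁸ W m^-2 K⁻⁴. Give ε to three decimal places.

0.954

Effective temperature: T_e = [S(1−α)/(4σ)]^(1/4) = 109.7 K.
Since (2−ε)/2 = (T_e/T_s)⁴ = 0.5229, ε = 0.9542.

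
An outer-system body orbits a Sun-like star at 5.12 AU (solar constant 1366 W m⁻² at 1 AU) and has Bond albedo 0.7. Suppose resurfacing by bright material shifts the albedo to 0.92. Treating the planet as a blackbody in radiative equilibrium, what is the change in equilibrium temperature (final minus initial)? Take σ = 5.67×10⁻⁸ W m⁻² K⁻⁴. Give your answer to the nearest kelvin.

-26 kelvin

Flux at the orbit: S = 1366/(5.12)² = 52.11 W m⁻².
Before: T₁ = [52.11·0.3/(4σ)]^(1/4) = 91.12 K.
After:  T₂ = [52.11·0.08/(4σ)]^(1/4) = 65.48 K.
ΔT = T₂ − T₁ = -25.64 K.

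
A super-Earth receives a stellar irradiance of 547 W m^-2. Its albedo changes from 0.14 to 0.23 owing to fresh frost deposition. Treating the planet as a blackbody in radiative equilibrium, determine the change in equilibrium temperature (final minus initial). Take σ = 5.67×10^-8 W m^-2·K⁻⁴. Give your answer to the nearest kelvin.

-6 K

Initial: T₁ = [S(1−0.14)/(4σ)]^(1/4) = 213.4 K.
Final:   T₂ = [S(1−0.23)/(4σ)]^(1/4) = 207.6 K.
ΔT = T₂ − T₁ = -5.817 K.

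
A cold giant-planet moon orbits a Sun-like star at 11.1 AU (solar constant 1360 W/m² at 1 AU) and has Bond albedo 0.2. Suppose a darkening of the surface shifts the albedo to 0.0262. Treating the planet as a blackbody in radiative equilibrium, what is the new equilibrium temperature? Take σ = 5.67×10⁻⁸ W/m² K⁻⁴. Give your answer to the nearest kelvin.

By the inverse-square law, S = 1360/11.1² = 11.04 W/m².
T₂ = [S(1−α₂)/(4σ)]^(1/4) = [11.04·0.974/(4σ)]^(1/4) = 82.97 K.

83 kelvin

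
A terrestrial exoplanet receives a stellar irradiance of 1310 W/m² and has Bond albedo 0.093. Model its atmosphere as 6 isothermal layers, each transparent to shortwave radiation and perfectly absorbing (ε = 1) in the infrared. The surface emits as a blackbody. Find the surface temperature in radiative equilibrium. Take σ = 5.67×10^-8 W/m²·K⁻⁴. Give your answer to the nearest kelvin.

438 K

OLR = S(1−α)/4 = 297.0 W/m²; the top layer radiates at T_e = 269.0 K.
With N = 6 opaque layers, T_s = (N+1)^(1/4)·T_e = 7^(1/4)·269.0 = 437.6 K.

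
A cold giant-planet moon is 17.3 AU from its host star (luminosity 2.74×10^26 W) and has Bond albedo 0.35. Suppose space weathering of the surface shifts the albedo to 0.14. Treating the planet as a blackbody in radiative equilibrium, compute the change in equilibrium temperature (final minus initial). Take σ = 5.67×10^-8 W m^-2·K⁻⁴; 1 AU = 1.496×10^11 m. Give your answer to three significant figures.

4.01 K

d = 17.3 × 1.496×10^11 m = 2.588×10^12 m.
S = L/(4πd²) = 3.255 W m^-2.
Initial: T₁ = [S(1−0.35)/(4σ)]^(1/4) = 55.27 K.
After:  T₂ = [3.255·0.86/(4σ)]^(1/4) = 59.27 K.
Change: 59.27 − 55.27 = 4.007 K.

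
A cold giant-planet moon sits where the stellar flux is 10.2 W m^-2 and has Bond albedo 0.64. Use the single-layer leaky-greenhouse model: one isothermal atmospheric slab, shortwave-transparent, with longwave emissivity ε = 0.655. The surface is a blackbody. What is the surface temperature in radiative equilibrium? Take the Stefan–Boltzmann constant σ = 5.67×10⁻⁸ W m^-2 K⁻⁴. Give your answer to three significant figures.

The planet radiates to space at T_e = [S(1−α)/(4σ)]^(1/4) = 63.43 K.
Surface balance with a leaky layer gives σT_s⁴ = σT_e⁴·2/(2−ε), so T_s = T_e·[2/(2−0.655)]^(1/4) = 70.05 K.

70.0 K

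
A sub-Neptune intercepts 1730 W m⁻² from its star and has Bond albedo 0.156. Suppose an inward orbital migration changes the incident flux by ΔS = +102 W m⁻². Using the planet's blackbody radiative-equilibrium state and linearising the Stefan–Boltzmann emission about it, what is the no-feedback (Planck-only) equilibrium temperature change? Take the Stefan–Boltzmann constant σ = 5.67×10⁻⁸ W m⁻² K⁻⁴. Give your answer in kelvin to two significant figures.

The baseline emission temperature is T_e = 283.3 K.
ΔF = Δ[S(1−α)]/4 = (1−0.156)·+102/4 = 21.52 W m⁻².
Planck response: λ_P = 4σT_e³ = 4·5.67×10⁻⁸·(283.3)³ = 5.155 W m⁻²/K.
ΔT₀ = ΔF/λ_P = 21.52/5.155 = 4.18 K.

4.2 K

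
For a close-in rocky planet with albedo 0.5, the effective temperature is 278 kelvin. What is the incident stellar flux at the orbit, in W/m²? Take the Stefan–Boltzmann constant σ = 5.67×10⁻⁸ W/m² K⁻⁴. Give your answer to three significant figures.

2710 W/m²

Invert the energy balance for S: S = 4σT⁴/(1−α).
The emitted flux is σT⁴ = 338.7 W/m².
S = 4·338.7/0.5 = 2709 W/m².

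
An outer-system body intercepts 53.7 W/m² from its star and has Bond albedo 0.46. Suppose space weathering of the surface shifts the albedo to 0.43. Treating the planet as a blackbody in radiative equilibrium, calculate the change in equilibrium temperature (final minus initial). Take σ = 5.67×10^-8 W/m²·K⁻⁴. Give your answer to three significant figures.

1.45 K

Before: T₁ = [53.70·0.54/(4σ)]^(1/4) = 106.3 K.
With α = 0.43, T₂ = 107.8 K.
Change: 107.8 − 106.3 = 1.447 K.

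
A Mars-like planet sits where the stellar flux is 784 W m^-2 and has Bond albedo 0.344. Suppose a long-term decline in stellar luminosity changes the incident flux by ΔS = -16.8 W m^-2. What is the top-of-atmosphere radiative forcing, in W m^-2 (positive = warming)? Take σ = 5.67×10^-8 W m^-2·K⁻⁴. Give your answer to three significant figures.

TOA radiative forcing: ΔF = (1−α)ΔS/4 = 0.656·(-16.8)/4 = -2.755 W m^-2.

-2.76 W m^-2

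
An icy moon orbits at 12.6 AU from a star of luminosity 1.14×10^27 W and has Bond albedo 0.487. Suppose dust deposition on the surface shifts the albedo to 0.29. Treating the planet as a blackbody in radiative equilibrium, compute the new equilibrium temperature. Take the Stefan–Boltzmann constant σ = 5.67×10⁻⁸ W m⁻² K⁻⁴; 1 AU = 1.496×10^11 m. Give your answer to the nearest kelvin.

95 K

Orbital distance: d = 12.6 AU = 1.885×10^12 m.
Flux at the orbit: S = L/(4πd²) = 1.14×10^27/(4π·(1.88×10^12)²) = 25.53 W m⁻².
T₂ = [S(1−α₂)/(4σ)]^(1/4) = [25.53·0.71/(4σ)]^(1/4) = 94.55 K.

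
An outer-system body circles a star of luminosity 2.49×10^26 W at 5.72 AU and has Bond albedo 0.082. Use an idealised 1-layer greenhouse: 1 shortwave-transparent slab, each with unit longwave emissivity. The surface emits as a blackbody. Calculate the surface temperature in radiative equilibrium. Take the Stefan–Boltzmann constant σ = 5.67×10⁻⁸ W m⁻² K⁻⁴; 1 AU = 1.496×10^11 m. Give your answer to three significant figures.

Orbital distance: d = 5.72 AU = 8.557×10^11 m.
Spreading L over a sphere of radius d: S = 2.49×10^26/(4π·8.56×10^11²) = 27.06 W m⁻².
Top-of-atmosphere balance: σT_e⁴ = S(1−α)/4 = 6.210 W m⁻² → T_e = 102.3 K.
Layer-by-layer balance gives σT_s⁴ = (N+1)σT_e⁴, so T_s = 2^¼·102.3 = 121.7 K.

122 kelvin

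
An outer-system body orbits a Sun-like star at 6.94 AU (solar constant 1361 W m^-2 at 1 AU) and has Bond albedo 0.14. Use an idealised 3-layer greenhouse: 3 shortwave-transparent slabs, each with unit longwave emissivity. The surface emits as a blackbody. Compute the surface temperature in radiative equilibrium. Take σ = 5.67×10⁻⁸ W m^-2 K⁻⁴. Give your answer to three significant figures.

144 K

By the inverse-square law, S = 1361/6.94² = 28.26 W m^-2.
The effective emission temperature is T_e = [S(1−α)/(4σ)]^¼ = 101.7 K.
With N = 3 opaque layers, T_s = (N+1)^(1/4)·T_e = 4^(1/4)·101.7 = 143.9 K.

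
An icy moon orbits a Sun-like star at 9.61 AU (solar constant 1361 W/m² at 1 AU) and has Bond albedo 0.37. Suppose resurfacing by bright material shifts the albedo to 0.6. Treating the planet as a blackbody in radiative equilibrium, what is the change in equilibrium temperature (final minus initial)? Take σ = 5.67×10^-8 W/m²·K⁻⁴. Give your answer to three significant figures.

-8.59 K

By the inverse-square law, S = 1361/9.61² = 14.74 W/m².
With α = 0.37, T₁ = 79.99 K.
Final:   T₂ = [S(1−0.6)/(4σ)]^(1/4) = 71.40 K.
ΔT = T₂ − T₁ = -8.587 K.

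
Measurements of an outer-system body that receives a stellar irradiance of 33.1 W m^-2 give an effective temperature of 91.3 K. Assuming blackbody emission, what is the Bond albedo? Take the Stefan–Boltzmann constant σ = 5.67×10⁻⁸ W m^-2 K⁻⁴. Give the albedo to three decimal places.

Rearranging the radiative balance, α = 1 − 4σT⁴/S.
4σT⁴ = 4·5.67×10⁻⁸·(91.3)⁴ = 15.76 W m^-2.
1−α = 15.76/33.10 = 0.4761, so α = 0.5239.

0.524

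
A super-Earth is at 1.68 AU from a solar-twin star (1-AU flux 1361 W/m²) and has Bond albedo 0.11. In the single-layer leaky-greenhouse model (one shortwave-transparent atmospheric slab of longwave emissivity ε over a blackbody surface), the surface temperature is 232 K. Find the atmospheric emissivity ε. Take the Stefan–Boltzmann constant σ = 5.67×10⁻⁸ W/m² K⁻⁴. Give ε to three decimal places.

0.694

Irradiance scales as 1/d², so S = 1361 W/m² × (1/1.68)² = 482.2 W/m².
First, T_e = [482.2·(1−0.11)/(4σ)]^(1/4) = 208.6 K.
T_s⁴ = T_e⁴·2/(2−ε) → ε = 2 − 2(T_e/T_s)⁴ = 2 − 2·(208.6/232)⁴ = 0.6936.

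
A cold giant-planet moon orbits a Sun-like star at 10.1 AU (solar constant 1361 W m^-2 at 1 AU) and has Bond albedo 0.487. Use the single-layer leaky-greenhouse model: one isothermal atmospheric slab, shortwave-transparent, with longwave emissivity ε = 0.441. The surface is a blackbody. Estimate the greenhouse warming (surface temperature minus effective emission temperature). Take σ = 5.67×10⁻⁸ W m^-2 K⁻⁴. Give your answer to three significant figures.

4.76 K

Flux at the orbit: S = 1361/(10.1)² = 13.34 W m^-2.
The planet radiates to space at T_e = [S(1−α)/(4σ)]^(1/4) = 74.12 K.
The surface balance (absorbed SW + ε·downward IR = σT_s⁴) with T_a⁴ = T_s⁴/2 reduces to T_s = T_e·[2/(2−ε)]^¼ = 78.88 K.
T_s − T_e = 78.88 − 74.12 = 4.762 K.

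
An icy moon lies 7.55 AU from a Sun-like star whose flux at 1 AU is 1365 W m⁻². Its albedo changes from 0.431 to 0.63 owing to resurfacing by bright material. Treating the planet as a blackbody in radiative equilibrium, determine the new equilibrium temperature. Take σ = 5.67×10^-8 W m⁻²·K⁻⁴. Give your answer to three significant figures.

By the inverse-square law, S = 1365/7.55² = 23.95 W m⁻².
New equilibrium: T₂ = [(1−0.63)·23.95/(4σ)]^(1/4) = 79.06 K.

79.1 K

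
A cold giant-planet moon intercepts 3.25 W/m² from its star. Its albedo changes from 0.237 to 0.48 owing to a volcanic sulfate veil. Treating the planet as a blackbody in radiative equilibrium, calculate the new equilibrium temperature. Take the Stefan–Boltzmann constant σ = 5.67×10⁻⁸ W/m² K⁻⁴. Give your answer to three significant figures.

52.2 kelvin

New equilibrium: T₂ = [(1−0.48)·3.250/(4σ)]^(1/4) = 52.25 K.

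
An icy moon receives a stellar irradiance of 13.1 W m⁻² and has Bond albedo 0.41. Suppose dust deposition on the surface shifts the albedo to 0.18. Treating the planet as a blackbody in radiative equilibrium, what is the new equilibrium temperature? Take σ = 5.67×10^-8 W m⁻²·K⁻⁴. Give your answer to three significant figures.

83.0 K

New equilibrium: T₂ = [(1−0.18)·13.10/(4σ)]^(1/4) = 82.96 K.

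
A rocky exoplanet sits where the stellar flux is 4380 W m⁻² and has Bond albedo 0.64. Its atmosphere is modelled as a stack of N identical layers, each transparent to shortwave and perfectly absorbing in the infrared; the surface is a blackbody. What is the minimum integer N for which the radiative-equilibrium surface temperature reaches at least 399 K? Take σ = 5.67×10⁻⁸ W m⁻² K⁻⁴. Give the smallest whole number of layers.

3

The effective emission temperature is T_e = [S(1−α)/(4σ)]^¼ = 288.8 K.
Need (N+1)T_e⁴ ≥ T_s⁴, i.e. N+1 ≥ (399/288.8)⁴ = 3.646.
The minimum whole number is N = 3.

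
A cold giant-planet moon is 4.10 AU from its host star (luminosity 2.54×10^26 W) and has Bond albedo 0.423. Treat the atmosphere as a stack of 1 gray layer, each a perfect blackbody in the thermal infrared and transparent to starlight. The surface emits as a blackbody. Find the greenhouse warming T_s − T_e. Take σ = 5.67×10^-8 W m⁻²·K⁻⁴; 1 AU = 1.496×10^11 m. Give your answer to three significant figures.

Orbital distance: d = 4.10 AU = 6.134×10^11 m.
Spreading L over a sphere of radius d: S = 2.54×10^26/(4π·6.13×10^11²) = 53.73 W m⁻².
Top-of-atmosphere balance: σT_e⁴ = S(1−α)/4 = 7.750 W m⁻² → T_e = 108.1 K.
T_s = (N+1)^(1/4)·T_e = 128.6 K.
Warming: T_s − T_e = 20.46 K.

20.5 K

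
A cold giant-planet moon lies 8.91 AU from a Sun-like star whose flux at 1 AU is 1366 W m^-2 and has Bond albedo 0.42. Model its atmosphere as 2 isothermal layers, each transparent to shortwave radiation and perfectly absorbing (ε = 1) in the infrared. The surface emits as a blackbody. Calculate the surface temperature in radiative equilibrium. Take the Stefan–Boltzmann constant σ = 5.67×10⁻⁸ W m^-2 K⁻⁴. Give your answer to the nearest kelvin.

Irradiance scales as 1/d², so S = 1366 W m^-2 × (1/8.91)² = 17.21 W m^-2.
Top-of-atmosphere balance: σT_e⁴ = S(1−α)/4 = 2.495 W m^-2 → T_e = 81.45 K.
Layer-by-layer balance gives σT_s⁴ = (N+1)σT_e⁴, so T_s = 3^¼·81.45 = 107.2 K.

107 kelvin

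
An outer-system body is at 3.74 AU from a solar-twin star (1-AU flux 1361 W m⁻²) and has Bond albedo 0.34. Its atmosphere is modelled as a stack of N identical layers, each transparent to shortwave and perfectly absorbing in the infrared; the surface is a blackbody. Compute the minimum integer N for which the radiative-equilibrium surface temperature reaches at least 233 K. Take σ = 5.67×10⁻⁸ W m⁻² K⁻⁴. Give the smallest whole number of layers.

Flux at the orbit: S = 1361/(3.74)² = 97.30 W m⁻².
Top-of-atmosphere balance: σT_e⁴ = S(1−α)/4 = 16.05 W m⁻² → T_e = 129.7 K.
T_s = (N+1)^(1/4)·T_e ≥ 233 K requires N+1 ≥ (T_s/T_e)⁴ = (233/129.7)⁴ = 10.409.
Rounding up, N = 10.

10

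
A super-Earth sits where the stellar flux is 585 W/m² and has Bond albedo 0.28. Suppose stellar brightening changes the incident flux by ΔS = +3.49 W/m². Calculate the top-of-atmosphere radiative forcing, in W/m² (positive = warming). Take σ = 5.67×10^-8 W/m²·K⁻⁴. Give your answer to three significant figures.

0.628 W/m²

TOA radiative forcing: ΔF = (1−α)ΔS/4 = 0.72·(+3.49)/4 = 0.6282 W/m².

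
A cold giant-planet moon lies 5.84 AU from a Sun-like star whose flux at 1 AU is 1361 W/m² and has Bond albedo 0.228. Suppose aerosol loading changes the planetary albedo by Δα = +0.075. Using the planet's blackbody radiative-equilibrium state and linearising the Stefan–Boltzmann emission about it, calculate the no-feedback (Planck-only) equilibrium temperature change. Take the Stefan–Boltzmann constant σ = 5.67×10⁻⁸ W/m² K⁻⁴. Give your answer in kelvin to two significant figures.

By the inverse-square law, S = 1361/5.84² = 39.91 W/m².
Unperturbed T_e = [39.91·(1−0.228)/(4σ)]^¼ = 108.0 K.
ΔF = −(S/4)Δα = −(39.91/4)×(+0.075) = -0.7482 W/m².
Linearising σT⁴ gives d(σT⁴)/dT = 4σT_e³ = 0.2854 W/m² per K.
Hence the no-feedback warming is ΔF/(4σT_e³) = -2.62 K.

-2.6 kelvin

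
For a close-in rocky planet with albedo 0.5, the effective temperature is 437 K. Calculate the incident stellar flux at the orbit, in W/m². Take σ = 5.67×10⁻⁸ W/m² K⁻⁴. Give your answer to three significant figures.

From S(1−α)/4 = σT⁴: S = 4σT⁴/(1−α).
σT⁴ = 5.67×10⁻⁸·(437)⁴ = 2068 W/m².
So S = 4×2068/(1−0.5) = 16540 W/m².

16500 W/m²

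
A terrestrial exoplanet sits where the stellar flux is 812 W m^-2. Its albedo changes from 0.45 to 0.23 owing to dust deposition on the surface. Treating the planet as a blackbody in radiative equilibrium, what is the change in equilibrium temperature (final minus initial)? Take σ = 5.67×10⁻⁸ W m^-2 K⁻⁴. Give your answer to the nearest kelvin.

Before: T₁ = [812.0·0.55/(4σ)]^(1/4) = 210.7 K.
With α = 0.23, T₂ = 229.1 K.
Change: 229.1 − 210.7 = 18.49 K.

18 K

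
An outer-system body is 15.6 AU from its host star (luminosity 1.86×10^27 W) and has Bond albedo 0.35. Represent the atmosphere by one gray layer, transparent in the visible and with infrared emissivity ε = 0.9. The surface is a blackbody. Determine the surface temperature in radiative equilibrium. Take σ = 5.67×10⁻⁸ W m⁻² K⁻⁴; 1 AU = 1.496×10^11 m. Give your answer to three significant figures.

d = 15.6 × 1.496×10^11 m = 2.334×10^12 m.
Flux at the orbit: S = L/(4πd²) = 1.86×10^27/(4π·(2.33×10^12)²) = 27.18 W m⁻².
At the top of the atmosphere, σT_e⁴ = S(1−α)/4 = 4.416 W m⁻², giving T_e = 93.94 K.
The surface balance (absorbed SW + ε·downward IR = σT_s⁴) with T_a⁴ = T_s⁴/2 reduces to T_s = T_e·[2/(2−ε)]^¼ = 109.1 K.

109 kelvin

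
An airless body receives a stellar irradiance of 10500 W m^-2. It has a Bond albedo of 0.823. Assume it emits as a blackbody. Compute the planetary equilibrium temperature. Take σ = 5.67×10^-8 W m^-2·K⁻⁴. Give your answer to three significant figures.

301 K

Averaging over the sphere, the absorbed flux is S(1−α)/4 = 464.6 W m^-2.
In equilibrium σT⁴ equals this, so T = 300.9 K.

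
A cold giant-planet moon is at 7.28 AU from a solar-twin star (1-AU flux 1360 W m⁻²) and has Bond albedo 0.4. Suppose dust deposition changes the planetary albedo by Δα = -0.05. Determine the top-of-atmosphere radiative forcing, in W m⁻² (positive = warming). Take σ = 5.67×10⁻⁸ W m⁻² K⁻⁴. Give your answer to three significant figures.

0.321 W m⁻²

By the inverse-square law, S = 1360/7.28² = 25.66 W m⁻².
TOA radiative forcing: ΔF = −S·Δα/4 = −25.66·(-0.05)/4 = 0.3208 W m⁻².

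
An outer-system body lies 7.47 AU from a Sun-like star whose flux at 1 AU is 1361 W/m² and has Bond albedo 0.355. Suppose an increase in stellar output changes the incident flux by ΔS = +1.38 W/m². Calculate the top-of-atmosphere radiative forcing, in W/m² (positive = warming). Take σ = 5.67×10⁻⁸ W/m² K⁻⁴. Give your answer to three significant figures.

0.223 W/m²

By the inverse-square law, S = 1361/7.47² = 24.39 W/m².
Only a fraction (1−α) is absorbed and it's spread over 4πR², so ΔF = (1−α)ΔS/4 = 0.2225 W/m².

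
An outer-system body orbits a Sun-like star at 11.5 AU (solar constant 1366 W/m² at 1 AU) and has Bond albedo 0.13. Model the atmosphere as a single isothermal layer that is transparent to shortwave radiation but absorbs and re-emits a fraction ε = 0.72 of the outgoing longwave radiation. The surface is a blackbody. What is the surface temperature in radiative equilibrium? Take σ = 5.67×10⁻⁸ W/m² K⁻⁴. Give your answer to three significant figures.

Irradiance scales as 1/d², so S = 1366 W/m² × (1/11.5)² = 10.33 W/m².
The planet radiates to space at T_e = [S(1−α)/(4σ)]^(1/4) = 79.34 K.
The surface balance (absorbed SW + ε·downward IR = σT_s⁴) with T_a⁴ = T_s⁴/2 reduces to T_s = T_e·[2/(2−ε)]^¼ = 88.70 K.

88.7 K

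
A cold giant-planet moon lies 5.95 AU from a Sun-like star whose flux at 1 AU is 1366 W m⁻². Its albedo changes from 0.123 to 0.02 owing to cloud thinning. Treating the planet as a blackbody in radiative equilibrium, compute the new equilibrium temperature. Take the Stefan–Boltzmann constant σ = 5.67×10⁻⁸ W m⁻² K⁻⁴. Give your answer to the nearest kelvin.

114 K

Flux at the orbit: S = 1366/(5.95)² = 38.58 W m⁻².
With the new albedo, S(1−α₂)/4 = 9.453 W m⁻², so T₂ = 113.6 K.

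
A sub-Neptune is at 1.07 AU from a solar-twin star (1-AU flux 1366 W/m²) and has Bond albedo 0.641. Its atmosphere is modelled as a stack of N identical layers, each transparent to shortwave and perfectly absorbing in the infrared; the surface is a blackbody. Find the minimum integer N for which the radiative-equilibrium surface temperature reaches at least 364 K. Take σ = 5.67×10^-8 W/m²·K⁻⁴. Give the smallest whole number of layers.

Irradiance scales as 1/d², so S = 1366 W/m² × (1/1.07)² = 1193 W/m².
Top-of-atmosphere balance: σT_e⁴ = S(1−α)/4 = 107.1 W/m² → T_e = 208.5 K.
T_s = (N+1)^(1/4)·T_e ≥ 364 K requires N+1 ≥ (T_s/T_e)⁴ = (364/208.5)⁴ = 9.295.
So N ≥ 8.295; the smallest integer is N = 9.

9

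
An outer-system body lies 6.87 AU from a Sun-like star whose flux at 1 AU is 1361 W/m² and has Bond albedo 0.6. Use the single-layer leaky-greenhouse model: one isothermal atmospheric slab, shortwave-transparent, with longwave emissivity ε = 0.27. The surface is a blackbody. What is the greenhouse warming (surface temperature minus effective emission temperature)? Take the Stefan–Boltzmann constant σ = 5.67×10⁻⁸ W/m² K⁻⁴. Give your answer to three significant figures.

By the inverse-square law, S = 1361/6.87² = 28.84 W/m².
The planet radiates to space at T_e = [S(1−α)/(4σ)]^(1/4) = 84.45 K.
The surface balance (absorbed SW + ε·downward IR = σT_s⁴) with T_a⁴ = T_s⁴/2 reduces to T_s = T_e·[2/(2−ε)]^¼ = 87.57 K.
The atmosphere warms the surface by 3.118 K.

3.12 K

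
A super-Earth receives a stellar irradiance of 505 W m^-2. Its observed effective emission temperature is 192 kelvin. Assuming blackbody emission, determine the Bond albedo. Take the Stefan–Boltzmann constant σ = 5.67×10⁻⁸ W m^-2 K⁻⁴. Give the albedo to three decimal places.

Energy balance: S(1−α)/4 = σT⁴, so 1−α = 4σT⁴/S.
4σT⁴ = 4·5.67×10⁻⁸·(192)⁴ = 308.2 W m^-2.
1−α = 308.2/505.0 = 0.6103, so α = 0.3897.

0.390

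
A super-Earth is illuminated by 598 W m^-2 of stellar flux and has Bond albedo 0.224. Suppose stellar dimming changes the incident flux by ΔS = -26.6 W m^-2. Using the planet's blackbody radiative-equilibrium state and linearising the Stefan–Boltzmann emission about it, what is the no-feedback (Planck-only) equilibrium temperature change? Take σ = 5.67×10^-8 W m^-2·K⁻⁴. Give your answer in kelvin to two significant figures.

-2.4 kelvin

The baseline emission temperature is T_e = 212.7 K.
Only a fraction (1−α) is absorbed and it's spread over 4πR², so ΔF = (1−α)ΔS/4 = -5.160 W m^-2.
The Planck feedback parameter is 4σT_e³ = 2.182 W m^-2/K.
So ΔT₀ = -5.160/2.182 = -2.37 K.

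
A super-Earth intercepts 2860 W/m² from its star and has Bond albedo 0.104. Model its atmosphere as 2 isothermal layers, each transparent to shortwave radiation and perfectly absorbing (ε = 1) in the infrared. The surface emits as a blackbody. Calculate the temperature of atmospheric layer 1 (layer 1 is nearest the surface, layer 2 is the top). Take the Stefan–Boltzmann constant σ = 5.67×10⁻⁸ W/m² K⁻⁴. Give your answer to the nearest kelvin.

388 K

Top-of-atmosphere balance: σT_e⁴ = S(1−α)/4 = 640.6 W/m² → T_e = 326.0 K.
The net upward flux σT_e⁴ is constant between every pair of levels, so T_k⁴ = (N+1−k)T_e⁴.
T_1 = (2)^(1/4)·326.0 = 387.7 K.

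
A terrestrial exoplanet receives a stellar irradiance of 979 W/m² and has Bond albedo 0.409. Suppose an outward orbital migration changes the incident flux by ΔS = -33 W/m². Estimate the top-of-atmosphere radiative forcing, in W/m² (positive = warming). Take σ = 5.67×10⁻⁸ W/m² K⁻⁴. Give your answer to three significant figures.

-4.88 W/m²

ΔF = Δ[S(1−α)]/4 = (1−0.409)·-33/4 = -4.876 W/m².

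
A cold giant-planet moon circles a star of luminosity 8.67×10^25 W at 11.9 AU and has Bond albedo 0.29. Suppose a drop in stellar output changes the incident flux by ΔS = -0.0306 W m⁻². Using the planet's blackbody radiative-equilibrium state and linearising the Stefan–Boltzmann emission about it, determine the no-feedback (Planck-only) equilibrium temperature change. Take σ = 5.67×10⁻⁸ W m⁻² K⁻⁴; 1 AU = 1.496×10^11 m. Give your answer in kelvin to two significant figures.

-0.18 kelvin

Orbital distance: d = 11.9 AU = 1.780×10^12 m.
S = L/(4πd²) = 2.177 W m⁻².
Reference equilibrium: T_e = [S(1−α)/(4σ)]^(1/4) = 51.09 K.
ΔF = Δ[S(1−α)]/4 = (1−0.29)·-0.0306/4 = -0.005431 W m⁻².
Planck response: λ_P = 4σT_e³ = 4·5.67×10⁻⁸·(51.09)³ = 0.03025 W m⁻²/K.
So ΔT₀ = -0.005431/0.03025 = -0.180 K.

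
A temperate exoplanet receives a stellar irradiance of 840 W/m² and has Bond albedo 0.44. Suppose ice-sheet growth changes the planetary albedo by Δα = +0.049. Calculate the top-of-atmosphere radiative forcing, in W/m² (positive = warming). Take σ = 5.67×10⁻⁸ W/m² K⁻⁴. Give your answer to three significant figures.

-10.3 W/m²

ΔF = −(S/4)Δα = −(840.0/4)×(+0.049) = -10.29 W/m².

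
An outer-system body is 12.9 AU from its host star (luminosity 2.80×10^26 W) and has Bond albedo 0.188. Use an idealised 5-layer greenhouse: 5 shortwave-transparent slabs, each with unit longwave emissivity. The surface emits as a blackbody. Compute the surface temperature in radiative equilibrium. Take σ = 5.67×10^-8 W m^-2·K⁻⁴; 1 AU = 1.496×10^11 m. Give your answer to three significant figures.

Orbital distance: d = 12.9 AU = 1.930×10^12 m.
Flux at the orbit: S = L/(4πd²) = 2.80×10^26/(4π·(1.93×10^12)²) = 5.983 W m^-2.
Top-of-atmosphere balance: σT_e⁴ = S(1−α)/4 = 1.215 W m^-2 → T_e = 68.03 K.
With N = 5 opaque layers, T_s = (N+1)^(1/4)·T_e = 6^(1/4)·68.03 = 106.5 K.

106 kelvin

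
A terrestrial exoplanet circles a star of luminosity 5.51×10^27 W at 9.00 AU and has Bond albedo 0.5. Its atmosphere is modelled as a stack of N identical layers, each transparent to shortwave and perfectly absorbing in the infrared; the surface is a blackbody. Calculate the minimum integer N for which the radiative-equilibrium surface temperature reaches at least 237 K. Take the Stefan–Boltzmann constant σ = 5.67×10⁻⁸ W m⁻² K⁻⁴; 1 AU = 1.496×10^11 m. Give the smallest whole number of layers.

Orbital distance: d = 9.00 AU = 1.346×10^12 m.
Spreading L over a sphere of radius d: S = 5.51×10^27/(4π·1.35×10^12²) = 241.9 W m⁻².
Top-of-atmosphere balance: σT_e⁴ = S(1−α)/4 = 30.23 W m⁻² → T_e = 152.0 K.
Since T_s⁴ = (N+1)T_e⁴, we need N ≥ (T_s/T_e)⁴ − 1 = 4.917.
Rounding up, N = 5.

5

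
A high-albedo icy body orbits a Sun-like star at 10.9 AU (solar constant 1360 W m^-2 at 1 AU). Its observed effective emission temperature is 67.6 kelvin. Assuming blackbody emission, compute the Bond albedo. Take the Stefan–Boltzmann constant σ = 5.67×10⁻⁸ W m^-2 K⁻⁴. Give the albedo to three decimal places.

0.586

Irradiance scales as 1/d², so S = 1360 W m^-2 × (1/10.9)² = 11.45 W m^-2.
From σT⁴ = S(1−α)/4 we invert for α: 1−α = 4σT⁴/S.
4σT⁴ = 4·5.67×10⁻⁸·(67.6)⁴ = 4.736 W m^-2.
Hence α = 1 − 4.736/11.45 = 0.5862.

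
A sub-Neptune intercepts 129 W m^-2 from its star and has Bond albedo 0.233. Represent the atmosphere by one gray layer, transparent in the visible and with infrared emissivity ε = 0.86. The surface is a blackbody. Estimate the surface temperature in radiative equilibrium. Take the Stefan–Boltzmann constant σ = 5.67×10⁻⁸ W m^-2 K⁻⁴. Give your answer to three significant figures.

166 K

The planet radiates to space at T_e = [S(1−α)/(4σ)]^(1/4) = 144.5 K.
For a single slab of emissivity ε, T_s⁴ = 2T_e⁴/(2−ε); thus T_s = 144.5·(1.754)^(1/4) = 166.3 K.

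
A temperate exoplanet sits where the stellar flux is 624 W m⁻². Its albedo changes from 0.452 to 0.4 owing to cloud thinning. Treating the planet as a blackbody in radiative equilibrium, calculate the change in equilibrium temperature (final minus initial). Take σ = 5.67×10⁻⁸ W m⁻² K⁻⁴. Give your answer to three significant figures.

4.52 kelvin

With α = 0.452, T₁ = 197.1 K.
Final:   T₂ = [S(1−0.4)/(4σ)]^(1/4) = 201.6 K.
Change: 201.6 − 197.1 = 4.517 K.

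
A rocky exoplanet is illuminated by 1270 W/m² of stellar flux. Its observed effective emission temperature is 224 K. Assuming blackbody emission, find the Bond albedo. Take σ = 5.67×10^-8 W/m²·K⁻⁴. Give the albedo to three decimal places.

0.550

Energy balance: S(1−α)/4 = σT⁴, so 1−α = 4σT⁴/S.
σT⁴ = 142.7 W/m², so 4σT⁴ = 571.0 W/m².
Hence α = 1 − 571.0/1270 = 0.5504.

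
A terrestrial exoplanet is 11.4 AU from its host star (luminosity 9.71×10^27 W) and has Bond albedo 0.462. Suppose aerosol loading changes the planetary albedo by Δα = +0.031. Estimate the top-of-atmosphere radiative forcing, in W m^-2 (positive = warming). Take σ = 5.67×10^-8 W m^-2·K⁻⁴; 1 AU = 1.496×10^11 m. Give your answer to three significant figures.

Orbital distance: d = 11.4 AU = 1.705×10^12 m.
Spreading L over a sphere of radius d: S = 9.71×10^27/(4π·1.71×10^12²) = 265.7 W m^-2.
ΔF = −(S/4)Δα = −(265.7/4)×(+0.031) = -2.059 W m^-2.

-2.06 W m^-2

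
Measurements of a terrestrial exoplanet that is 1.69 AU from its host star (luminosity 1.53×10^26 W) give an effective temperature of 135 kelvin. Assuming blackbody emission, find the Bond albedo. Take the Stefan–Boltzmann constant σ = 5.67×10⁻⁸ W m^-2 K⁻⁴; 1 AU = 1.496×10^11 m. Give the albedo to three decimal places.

d = 1.69 × 1.496×10^11 m = 2.528×10^11 m.
Flux at the orbit: S = L/(4πd²) = 1.53×10^26/(4π·(2.53×10^11)²) = 190.5 W m^-2.
From σT⁴ = S(1−α)/4 we invert for α: 1−α = 4σT⁴/S.
σT⁴ = 18.83 W m^-2, so 4σT⁴ = 75.33 W m^-2.
Hence α = 1 − 75.33/190.5 = 0.6045.

0.605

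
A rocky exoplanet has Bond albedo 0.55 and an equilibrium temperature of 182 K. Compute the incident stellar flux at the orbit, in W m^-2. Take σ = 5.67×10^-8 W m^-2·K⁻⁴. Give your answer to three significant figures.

From S(1−α)/4 = σT⁴: S = 4σT⁴/(1−α).
The emitted flux is σT⁴ = 62.21 W m^-2.
So S = 4×62.21/(1−0.55) = 553.0 W m^-2.

553 W m^-2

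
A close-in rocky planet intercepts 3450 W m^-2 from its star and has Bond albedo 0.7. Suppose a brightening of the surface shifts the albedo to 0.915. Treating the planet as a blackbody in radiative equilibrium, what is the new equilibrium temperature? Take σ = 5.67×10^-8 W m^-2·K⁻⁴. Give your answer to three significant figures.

190 kelvin

With the new albedo, S(1−α₂)/4 = 73.31 W m^-2, so T₂ = 189.6 K.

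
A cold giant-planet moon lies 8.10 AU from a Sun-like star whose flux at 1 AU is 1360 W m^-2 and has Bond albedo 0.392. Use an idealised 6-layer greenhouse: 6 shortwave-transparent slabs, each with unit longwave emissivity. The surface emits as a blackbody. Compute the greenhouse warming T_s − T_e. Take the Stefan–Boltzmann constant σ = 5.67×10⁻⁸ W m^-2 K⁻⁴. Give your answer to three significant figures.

Irradiance scales as 1/d², so S = 1360 W m^-2 × (1/8.10)² = 20.73 W m^-2.
The effective emission temperature is T_e = [S(1−α)/(4σ)]^¼ = 86.34 K.
Surface: T_s = (7)^¼·T_e = 140.4 K.
Warming: T_s − T_e = 54.10 K.

54.1 K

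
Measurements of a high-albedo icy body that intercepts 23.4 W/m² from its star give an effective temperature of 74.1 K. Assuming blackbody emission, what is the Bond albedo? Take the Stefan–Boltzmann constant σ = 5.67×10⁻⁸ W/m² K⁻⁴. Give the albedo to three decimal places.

0.708

Energy balance: S(1−α)/4 = σT⁴, so 1−α = 4σT⁴/S.
σT⁴ = 1.709 W/m², so 4σT⁴ = 6.838 W/m².
Hence α = 1 − 6.838/23.40 = 0.7078.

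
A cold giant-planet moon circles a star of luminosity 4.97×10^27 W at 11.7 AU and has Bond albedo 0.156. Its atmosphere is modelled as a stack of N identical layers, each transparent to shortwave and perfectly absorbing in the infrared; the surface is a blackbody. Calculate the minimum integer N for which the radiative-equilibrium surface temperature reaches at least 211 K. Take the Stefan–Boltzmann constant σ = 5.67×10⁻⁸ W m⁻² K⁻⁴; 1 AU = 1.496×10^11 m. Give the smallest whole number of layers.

4

d = 11.7 × 1.496×10^11 m = 1.750×10^12 m.
S = L/(4πd²) = 129.1 W m⁻².
Top-of-atmosphere balance: σT_e⁴ = S(1−α)/4 = 27.24 W m⁻² → T_e = 148.0 K.
Need (N+1)T_e⁴ ≥ T_s⁴, i.e. N+1 ≥ (211/148.0)⁴ = 4.126.
So N ≥ 3.126; the smallest integer is N = 4.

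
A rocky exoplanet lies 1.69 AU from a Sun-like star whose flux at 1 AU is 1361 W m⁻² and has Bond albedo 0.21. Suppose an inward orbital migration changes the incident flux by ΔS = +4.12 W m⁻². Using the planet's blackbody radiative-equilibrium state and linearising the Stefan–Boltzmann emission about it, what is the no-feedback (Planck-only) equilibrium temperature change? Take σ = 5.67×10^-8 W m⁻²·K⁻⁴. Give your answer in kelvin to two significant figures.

By the inverse-square law, S = 1361/1.69² = 476.5 W m⁻².
Reference equilibrium: T_e = [S(1−α)/(4σ)]^(1/4) = 201.8 K.
ΔF = Δ[S(1−α)]/4 = (1−0.21)·+4.12/4 = 0.8137 W m⁻².
The Planck feedback parameter is 4σT_e³ = 1.865 W m⁻²/K.
So ΔT₀ = 0.8137/1.865 = 0.436 K.

0.44 K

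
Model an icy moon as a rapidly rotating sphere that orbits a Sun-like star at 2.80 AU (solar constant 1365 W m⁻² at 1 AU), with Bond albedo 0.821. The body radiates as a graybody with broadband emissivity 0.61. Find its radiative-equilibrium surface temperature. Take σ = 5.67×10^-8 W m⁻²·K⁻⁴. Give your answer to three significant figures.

123 K

Irradiance scales as 1/d², so S = 1365 W m⁻² × (1/2.80)² = 174.1 W m⁻².
Averaging over the sphere, the absorbed flux is S(1−α)/4 = 7.791 W m⁻².
Equating to εσT⁴ with ε = 0.61: T = (7.791/0.61σ)^(1/4) = 122.5 K.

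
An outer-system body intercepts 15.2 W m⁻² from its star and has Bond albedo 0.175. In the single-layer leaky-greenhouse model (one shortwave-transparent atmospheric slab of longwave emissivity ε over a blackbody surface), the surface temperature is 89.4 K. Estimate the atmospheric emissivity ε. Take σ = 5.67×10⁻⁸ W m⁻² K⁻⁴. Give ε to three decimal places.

0.269

First, T_e = [15.20·(1−0.175)/(4σ)]^(1/4) = 86.23 K.
Inverting T_s⁴ = 2T_e⁴/(2−ε): (T_e/T_s)⁴ = 0.8656, so ε = 2(1 − 0.8656) = 0.2689.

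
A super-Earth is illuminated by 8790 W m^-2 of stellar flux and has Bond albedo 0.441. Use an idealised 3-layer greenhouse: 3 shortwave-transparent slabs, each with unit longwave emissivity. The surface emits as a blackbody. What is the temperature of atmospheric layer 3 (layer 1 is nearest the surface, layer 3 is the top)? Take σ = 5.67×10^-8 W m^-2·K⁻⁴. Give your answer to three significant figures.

OLR = S(1−α)/4 = 1228 W m^-2; the top layer radiates at T_e = 383.7 K.
The net upward flux σT_e⁴ is constant between every pair of levels, so T_k⁴ = (N+1−k)T_e⁴.
T_3 = (1)^(1/4)·383.7 = 383.7 K.

384 kelvin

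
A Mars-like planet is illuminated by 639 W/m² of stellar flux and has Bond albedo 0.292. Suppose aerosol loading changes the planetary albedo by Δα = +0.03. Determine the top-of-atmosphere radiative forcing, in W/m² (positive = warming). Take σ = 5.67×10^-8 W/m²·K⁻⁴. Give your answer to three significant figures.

The change in absorbed flux is Δ[S(1−α)/4] = −SΔα/4 = -4.792 W/m².

-4.79 W/m²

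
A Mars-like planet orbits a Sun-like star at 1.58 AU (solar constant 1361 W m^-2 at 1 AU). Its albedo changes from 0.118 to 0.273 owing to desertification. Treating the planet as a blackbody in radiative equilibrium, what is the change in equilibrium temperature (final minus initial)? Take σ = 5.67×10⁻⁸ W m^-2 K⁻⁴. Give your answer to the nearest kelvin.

Flux at the orbit: S = 1361/(1.58)² = 545.2 W m^-2.
Initial: T₁ = [S(1−0.118)/(4σ)]^(1/4) = 214.6 K.
Final:   T₂ = [S(1−0.273)/(4σ)]^(1/4) = 204.5 K.
ΔT = T₂ − T₁ = -10.12 K.

-10 K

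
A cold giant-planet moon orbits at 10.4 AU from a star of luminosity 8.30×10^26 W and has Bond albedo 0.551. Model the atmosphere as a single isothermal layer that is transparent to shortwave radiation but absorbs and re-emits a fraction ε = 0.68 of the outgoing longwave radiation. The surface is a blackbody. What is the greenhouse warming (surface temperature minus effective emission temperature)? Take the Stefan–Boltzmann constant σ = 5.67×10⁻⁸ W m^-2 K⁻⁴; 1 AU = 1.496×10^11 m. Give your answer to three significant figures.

9.38 kelvin

Orbital distance: d = 10.4 AU = 1.556×10^12 m.
Spreading L over a sphere of radius d: S = 8.30×10^26/(4π·1.56×10^12²) = 27.29 W m^-2.
At the top of the atmosphere, σT_e⁴ = S(1−α)/4 = 3.063 W m^-2, giving T_e = 85.73 K.
The surface balance (absorbed SW + ε·downward IR = σT_s⁴) with T_a⁴ = T_s⁴/2 reduces to T_s = T_e·[2/(2−ε)]^¼ = 95.12 K.
The atmosphere warms the surface by 9.385 K.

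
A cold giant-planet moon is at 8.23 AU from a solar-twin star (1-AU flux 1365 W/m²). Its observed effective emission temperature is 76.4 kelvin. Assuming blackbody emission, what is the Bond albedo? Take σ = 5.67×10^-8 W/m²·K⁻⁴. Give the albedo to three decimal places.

Flux at the orbit: S = 1365/(8.23)² = 20.15 W/m².
Rearranging the radiative balance, α = 1 − 4σT⁴/S.
σT⁴ = 1.932 W/m², so 4σT⁴ = 7.727 W/m².
Hence α = 1 − 7.727/20.15 = 0.6166.

0.617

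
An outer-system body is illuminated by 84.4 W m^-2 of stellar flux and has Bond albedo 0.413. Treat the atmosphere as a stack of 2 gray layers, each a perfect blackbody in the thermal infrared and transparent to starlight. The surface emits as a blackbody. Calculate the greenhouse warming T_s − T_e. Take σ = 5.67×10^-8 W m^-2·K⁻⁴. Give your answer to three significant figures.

Top-of-atmosphere balance: σT_e⁴ = S(1−α)/4 = 12.39 W m^-2 → T_e = 121.6 K.
Surface: T_s = (3)^¼·T_e = 160.0 K.
Warming: T_s − T_e = 38.43 K.

38.4 K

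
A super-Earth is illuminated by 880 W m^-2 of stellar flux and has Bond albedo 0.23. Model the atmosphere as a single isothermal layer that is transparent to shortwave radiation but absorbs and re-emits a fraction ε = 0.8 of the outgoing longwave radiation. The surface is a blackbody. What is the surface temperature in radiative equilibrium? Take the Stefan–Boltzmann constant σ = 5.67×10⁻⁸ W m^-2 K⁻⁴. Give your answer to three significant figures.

Effective emission temperature (TOA balance): σT_e⁴ = S(1−α)/4 = 169.4 W m^-2 → T_e = 233.8 K.
Surface balance with a leaky layer gives σT_s⁴ = σT_e⁴·2/(2−ε), so T_s = T_e·[2/(2−0.8)]^(1/4) = 265.6 K.

266 kelvin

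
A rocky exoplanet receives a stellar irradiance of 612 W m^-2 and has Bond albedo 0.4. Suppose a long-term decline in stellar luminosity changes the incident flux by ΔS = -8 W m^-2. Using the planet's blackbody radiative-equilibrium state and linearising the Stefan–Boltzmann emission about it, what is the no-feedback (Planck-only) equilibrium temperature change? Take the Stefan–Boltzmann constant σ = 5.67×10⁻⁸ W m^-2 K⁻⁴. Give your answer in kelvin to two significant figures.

-0.66 K

Reference equilibrium: T_e = [S(1−α)/(4σ)]^(1/4) = 200.6 K.
Only a fraction (1−α) is absorbed and it's spread over 4πR², so ΔF = (1−α)ΔS/4 = -1.200 W m^-2.
Linearising σT⁴ gives d(σT⁴)/dT = 4σT_e³ = 1.831 W m^-2 per K.
So ΔT₀ = -1.200/1.831 = -0.656 K.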